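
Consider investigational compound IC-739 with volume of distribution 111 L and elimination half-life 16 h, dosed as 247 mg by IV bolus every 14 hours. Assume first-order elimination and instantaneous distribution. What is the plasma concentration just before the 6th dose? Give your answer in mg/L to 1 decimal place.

2.5 mg/L

f = (1/2)^(τ/t½) = (1/2)^(14/16) ≈ 0.5453.
C₀ = D/Vd = 247/111 ≈ 2.225 mg/L.
Before the 6th dose, 5 doses have been given. Superposition: Cmin = C₀·(f + f² + … + f^5).
≈ 2.225 × (0.5453 + 0.2974 + 0.1621 + 0.0884 + 0.0482) ≈ 2.225 × 1.1414 ≈ 2.540 mg/L.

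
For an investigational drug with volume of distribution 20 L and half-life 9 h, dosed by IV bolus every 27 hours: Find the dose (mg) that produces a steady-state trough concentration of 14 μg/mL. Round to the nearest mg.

τ/t½ = 27/9 ≈ 3, so f = (1/2)^(27/9) ≈ 0.125000.
Cmin,ss = (D/Vd)·f/(1−f), so D = Cmin,ss·Vd·(1−f)/f.
D = 14 × 20 × (1−f)/f ≈ 14 × 20 × 7.00000 ≈ 1960.00 mg.

1960 mg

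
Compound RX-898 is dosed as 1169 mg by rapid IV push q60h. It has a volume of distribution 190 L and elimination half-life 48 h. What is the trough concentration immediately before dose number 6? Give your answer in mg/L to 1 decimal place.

f = (1/2)^(τ/t½) = (1/2)^(60/48) ≈ 0.4204.
C₀ = D/Vd = 1169/190 ≈ 6.153 mg/L.
Before the 6th dose, 5 doses have been given. Superposition: Cmin = C₀·(f + f² + … + f^5).
≈ 6.153 × (0.4204 + 0.1767 + 0.0743 + 0.0312 + 0.0131) ≈ 6.153 × 0.7157 ≈ 4.404 mg/L.

4.4 mg/L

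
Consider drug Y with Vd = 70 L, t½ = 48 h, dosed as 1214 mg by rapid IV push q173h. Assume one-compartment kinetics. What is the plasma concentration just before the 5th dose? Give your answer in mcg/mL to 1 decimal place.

1.6 mcg/mL

f = (1/2)^(τ/t½) = (1/2)^(173/48) ≈ 0.0822.
C₀ = D/Vd = 1214/70 ≈ 17.343 mcg/mL.
Before the 5th dose, 4 doses have been given. Superposition: Cmin = C₀·(f + f² + … + f^4).
≈ 17.343 × (0.0822 + 0.0068 + 0.0006 + 0.0000) ≈ 17.343 × 0.0896 ≈ 1.554 mcg/mL.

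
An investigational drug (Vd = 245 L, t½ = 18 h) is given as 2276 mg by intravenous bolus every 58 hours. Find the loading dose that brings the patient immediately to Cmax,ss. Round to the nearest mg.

f = (1/2)^(58/18) ≈ 0.107155; accumulation ratio R = 1/(1−f) ≈ 1.12002.
Loading dose to hit Cmax,ss on first dose: D_load = D_maint·R ≈ 2276 × 1.12002 ≈ 2549.17 mg.

2549 mg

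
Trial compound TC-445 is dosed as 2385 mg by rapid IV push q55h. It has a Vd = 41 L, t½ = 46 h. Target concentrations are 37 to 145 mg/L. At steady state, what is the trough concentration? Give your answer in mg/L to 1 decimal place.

45.1 mg/L

Over one 55-h interval, 55/46 ≈ 1.1957 half-lives elapse, leaving f ≈ 0.4366 of each dose.
At steady state, accumulation factor R = 1/(1 − e^(−kτ)) ≈ 1.7749.
Single-dose peak C₀ = D/Vd = 2385/41 ≈ 58.171 mg/L.
Cmax,ss = C₀/(1 − f) ≈ 58.171/0.5634 ≈ 103.250 mg/L.
Steady-state trough Cmin,ss = Cmax,ss·f ≈ 103.250 × 0.4366 ≈ 45.079 mg/L.
Trough 45.1 mg/L vs MEC 37 mg/L: adequate.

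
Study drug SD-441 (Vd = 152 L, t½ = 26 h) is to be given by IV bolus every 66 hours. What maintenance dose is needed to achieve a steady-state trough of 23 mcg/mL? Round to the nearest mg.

16815 mg

τ/t½ = 66/26 ≈ 2.5385, so f = (1/2)^(66/26) ≈ 0.172126.
Cmin,ss = (D/Vd)·f/(1−f), so D = Cmin,ss·Vd·(1−f)/f.
D = 23 × 152 × (1−f)/f ≈ 23 × 152 × 4.80970 ≈ 16814.71 mg.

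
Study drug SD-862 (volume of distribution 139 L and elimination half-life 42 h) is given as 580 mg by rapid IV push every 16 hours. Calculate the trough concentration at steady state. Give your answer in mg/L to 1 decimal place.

k = ln2/t½ = ln2/42 ≈ 0.016504 h⁻¹; fraction remaining f = e^(−kτ) = e^(−0.016504×16) ≈ 0.7679.
Accumulation ratio R = 1/(1 − f) ≈ 1/0.2321 ≈ 4.3085.
Single-dose peak C₀ = D/Vd = 580/139 ≈ 4.173 mg/L.
Cmax,ss = C₀/(1 − f) ≈ 4.173/0.2321 ≈ 17.979 mg/L.
Steady-state trough Cmin,ss = Cmax,ss·f ≈ 17.979 × 0.7679 ≈ 13.806 mg/L.

13.8 mg/L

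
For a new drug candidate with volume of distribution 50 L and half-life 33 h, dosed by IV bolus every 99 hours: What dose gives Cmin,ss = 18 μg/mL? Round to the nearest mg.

6300 mg

τ/t½ = 99/33 ≈ 3, so f = (1/2)^(99/33) ≈ 0.125000.
Cmin,ss = (D/Vd)·f/(1−f), so D = Cmin,ss·Vd·(1−f)/f.
D = 18 × 50 × (1−f)/f ≈ 18 × 50 × 7.00000 ≈ 6300.00 mg.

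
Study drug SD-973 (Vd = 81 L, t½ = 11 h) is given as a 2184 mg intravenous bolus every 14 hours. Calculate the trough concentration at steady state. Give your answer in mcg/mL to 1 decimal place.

19.0 mcg/mL

Over one 14-h interval, 14/11 ≈ 1.2727 half-lives elapse, leaving f ≈ 0.4139 of each dose.
Accumulation ratio R = 1/(1 − f) ≈ 1/0.5861 ≈ 1.7062.
Each bolus raises the concentration by D/Vd = 2184/81 ≈ 26.963 mcg/mL.
Cmax,ss = C₀/(1 − f) ≈ 26.963/0.5861 ≈ 46.004 mcg/mL.
One interval later, Cmin,ss = Cmax,ss·e^(−kτ) ≈ 46.004 × 0.4139 ≈ 19.041 mcg/mL.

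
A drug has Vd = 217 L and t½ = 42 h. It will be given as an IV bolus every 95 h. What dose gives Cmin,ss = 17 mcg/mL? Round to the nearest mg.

14004 mg

τ/t½ = 95/42 ≈ 2.2619, so f = (1/2)^(95/42) ≈ 0.208497.
Cmin,ss = (D/Vd)·f/(1−f), so D = Cmin,ss·Vd·(1−f)/f.
D = 17 × 217 × (1−f)/f ≈ 17 × 217 × 3.79623 ≈ 14004.29 mg.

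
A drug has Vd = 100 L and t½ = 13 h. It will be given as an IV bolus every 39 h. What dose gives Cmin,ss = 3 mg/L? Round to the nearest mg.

τ/t½ = 39/13 ≈ 3, so f = (1/2)^(39/13) ≈ 0.125000.
Cmin,ss = (D/Vd)·f/(1−f), so D = Cmin,ss·Vd·(1−f)/f.
D = 3 × 100 × (1−f)/f ≈ 3 × 100 × 7.00000 ≈ 2100.00 mg.

2100 mg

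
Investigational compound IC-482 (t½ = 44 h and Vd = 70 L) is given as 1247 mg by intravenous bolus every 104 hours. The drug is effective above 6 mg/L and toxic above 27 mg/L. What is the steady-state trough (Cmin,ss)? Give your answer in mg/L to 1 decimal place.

k = ln2/t½ = ln2/44 ≈ 0.015753 h⁻¹; fraction remaining f = e^(−kτ) = e^(−0.015753×104) ≈ 0.1943.
Each bolus raises the concentration by D/Vd = 1247/70 ≈ 17.814 mg/L.
Steady-state trough Cmin,ss = C₀·f/(1−f) ≈ 17.814 × 0.1943/0.8057 ≈ 4.296 mg/L.
Trough 4.3 mg/L vs MEC 6 mg/L: subtherapeutic.

4.3 mg/L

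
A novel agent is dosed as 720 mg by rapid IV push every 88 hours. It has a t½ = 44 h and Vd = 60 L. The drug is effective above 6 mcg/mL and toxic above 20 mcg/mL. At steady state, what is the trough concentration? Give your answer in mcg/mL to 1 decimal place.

The dosing interval is 2 half-lives, so f = 2^(−2) = 0.25.
Accumulation ratio R = 1/(1 − f) = 1/0.75 = 4/3.
Single-dose peak C₀ = D/Vd = 720/60 = 12 mcg/mL.
Steady-state peak Cmax,ss = C₀·R = 12 × 4/3 ≈ 16.000 mcg/mL.
Steady-state trough Cmin,ss = Cmax,ss·f ≈ 16.000 × 0.25 ≈ 4.000 mcg/mL.
Trough 4.0 mcg/mL vs MEC 6 mcg/mL: subtherapeutic.

4.0 mcg/mL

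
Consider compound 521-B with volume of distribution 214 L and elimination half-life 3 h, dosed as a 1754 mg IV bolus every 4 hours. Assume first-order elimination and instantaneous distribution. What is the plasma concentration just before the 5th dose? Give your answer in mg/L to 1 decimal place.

5.3 mg/L

f = (1/2)^(τ/t½) = (1/2)^(4/3) ≈ 0.3969.
C₀ = D/Vd = 1754/214 ≈ 8.196 mg/L.
Before the 5th dose, 4 doses have been given. Superposition: Cmin = C₀·(f + f² + … + f^4).
≈ 8.196 × (0.3969 + 0.1575 + 0.0625 + 0.0248) ≈ 8.196 × 0.6417 ≈ 5.259 mg/L.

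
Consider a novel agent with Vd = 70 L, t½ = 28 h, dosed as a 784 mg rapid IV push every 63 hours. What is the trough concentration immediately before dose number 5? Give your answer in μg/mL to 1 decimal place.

f = (1/2)^(τ/t½) = (1/2)^(63/28) ≈ 0.2102.
C₀ = D/Vd = 784/70 ≈ 11.200 μg/mL.
Before the 5th dose, 4 doses have been given. Superposition: Cmin = C₀·(f + f² + … + f^4).
≈ 11.200 × (0.2102 + 0.0442 + 0.0093 + 0.0020) ≈ 11.200 × 0.2657 ≈ 2.976 μg/mL.

3.0 μg/mL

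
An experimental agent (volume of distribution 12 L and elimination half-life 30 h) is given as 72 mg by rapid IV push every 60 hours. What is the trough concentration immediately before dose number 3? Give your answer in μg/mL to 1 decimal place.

1.9 μg/mL

f = (1/2)^(τ/t½) = (1/2)^(60/30) ≈ 0.2500.
C₀ = D/Vd = 72/12 ≈ 6.000 μg/mL.
Before the 3rd dose, 2 doses have been given. Superposition: Cmin = C₀·(f + f²).
≈ 6.000 × (0.2500 + 0.0625) ≈ 6.000 × 0.3125 ≈ 1.875 μg/mL.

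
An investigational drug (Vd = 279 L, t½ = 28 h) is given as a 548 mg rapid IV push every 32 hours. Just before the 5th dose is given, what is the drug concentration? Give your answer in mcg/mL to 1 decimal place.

1.6 mcg/mL

f = (1/2)^(τ/t½) = (1/2)^(32/28) ≈ 0.4529.
C₀ = D/Vd = 548/279 ≈ 1.964 mcg/mL.
Before the 5th dose, 4 doses have been given. Superposition: Cmin = C₀·(f + f² + … + f^4).
≈ 1.964 × (0.4529 + 0.2051 + 0.0929 + 0.0421) ≈ 1.964 × 0.7930 ≈ 1.557 mcg/mL.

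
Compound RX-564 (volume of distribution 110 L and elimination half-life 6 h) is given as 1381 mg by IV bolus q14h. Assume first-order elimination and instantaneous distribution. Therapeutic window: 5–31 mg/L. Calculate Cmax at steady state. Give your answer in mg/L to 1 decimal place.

15.7 mg/L

Over one 14-h interval, 14/6 ≈ 2.3333 half-lives elapse, leaving f ≈ 0.1984 of each dose.
Accumulation ratio R = 1/(1 − f) ≈ 1/0.8016 ≈ 1.2475.
Single-dose peak C₀ = D/Vd = 1381/110 ≈ 12.555 mg/L.
Steady-state peak Cmax,ss = C₀·R ≈ 12.555 × 1.2475 ≈ 15.662 mg/L.
Peak 15.7 mg/L vs MTC 31 mg/L: below toxic threshold.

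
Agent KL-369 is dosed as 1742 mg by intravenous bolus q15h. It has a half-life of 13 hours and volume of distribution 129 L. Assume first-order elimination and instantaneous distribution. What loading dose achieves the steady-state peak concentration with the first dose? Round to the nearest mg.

3164 mg

f = (1/2)^(15/13) ≈ 0.449425; accumulation ratio R = 1/(1−f) ≈ 1.81628.
Loading dose to hit Cmax,ss on first dose: D_load = D_maint·R ≈ 1742 × 1.81628 ≈ 3163.96 mg.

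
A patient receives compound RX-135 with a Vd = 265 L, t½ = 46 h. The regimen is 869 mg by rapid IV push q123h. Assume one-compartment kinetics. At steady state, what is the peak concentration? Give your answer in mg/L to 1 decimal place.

3.9 mg/L

Over one 123-h interval, 123/46 ≈ 2.6739 half-lives elapse, leaving f ≈ 0.1567 of each dose.
Accumulation ratio R = 1/(1 − f) ≈ 1/0.8433 ≈ 1.1858.
Each bolus raises the concentration by D/Vd = 869/265 ≈ 3.279 mg/L.
Steady-state peak Cmax,ss = C₀·R ≈ 3.279 × 1.1858 ≈ 3.888 mg/L.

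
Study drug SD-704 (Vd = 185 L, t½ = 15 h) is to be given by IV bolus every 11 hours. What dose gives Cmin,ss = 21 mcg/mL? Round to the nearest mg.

τ/t½ = 11/15 ≈ 0.73333, so f = (1/2)^(11/15) ≈ 0.601513.
Cmin,ss = (D/Vd)·f/(1−f), so D = Cmin,ss·Vd·(1−f)/f.
D = 21 × 185 × (1−f)/f ≈ 21 × 185 × 0.66247 ≈ 2573.70 mg.

2574 mg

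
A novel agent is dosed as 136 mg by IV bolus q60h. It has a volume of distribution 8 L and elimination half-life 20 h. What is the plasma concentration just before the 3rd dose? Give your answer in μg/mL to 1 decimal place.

2.4 μg/mL

f = (1/2)^(τ/t½) = (1/2)^(60/20) ≈ 0.1250.
C₀ = D/Vd = 136/8 ≈ 17.000 μg/mL.
Before the 3rd dose, 2 doses have been given. Superposition: Cmin = C₀·(f + f²).
≈ 17.000 × (0.1250 + 0.0156) ≈ 17.000 × 0.1406 ≈ 2.390 μg/mL.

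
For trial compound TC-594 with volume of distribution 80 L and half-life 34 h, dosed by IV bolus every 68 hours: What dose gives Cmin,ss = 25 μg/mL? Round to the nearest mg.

6000 mg

τ/t½ = 68/34 ≈ 2, so f = (1/2)^(68/34) ≈ 0.250000.
Cmin,ss = (D/Vd)·f/(1−f), so D = Cmin,ss·Vd·(1−f)/f.
D = 25 × 80 × (1−f)/f ≈ 25 × 80 × 3.00000 ≈ 6000.00 mg.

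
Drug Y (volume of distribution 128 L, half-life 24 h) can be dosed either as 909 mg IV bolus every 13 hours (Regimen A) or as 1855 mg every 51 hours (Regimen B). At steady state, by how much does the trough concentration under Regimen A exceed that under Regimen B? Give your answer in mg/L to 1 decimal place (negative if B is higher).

11.3 mg/L

Regimen A: f = (1/2)^(13/24) ≈ 0.6870; Cmin,ss = (909/128)·f/(1−f) ≈ 15.587 mg/L.
Regimen B: f = (1/2)^(51/24) ≈ 0.2293; Cmin,ss = (1855/128)·f/(1−f) ≈ 4.312 mg/L.
Difference ≈ 15.587 − 4.312 ≈ 11.275 mg/L.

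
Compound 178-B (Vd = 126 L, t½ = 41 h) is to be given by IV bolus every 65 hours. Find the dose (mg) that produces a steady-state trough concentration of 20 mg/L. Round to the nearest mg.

τ/t½ = 65/41 ≈ 1.5854, so f = (1/2)^(65/41) ≈ 0.333240.
Cmin,ss = (D/Vd)·f/(1−f), so D = Cmin,ss·Vd·(1−f)/f.
D = 20 × 126 × (1−f)/f ≈ 20 × 126 × 2.00084 ≈ 5042.12 mg.

5042 mg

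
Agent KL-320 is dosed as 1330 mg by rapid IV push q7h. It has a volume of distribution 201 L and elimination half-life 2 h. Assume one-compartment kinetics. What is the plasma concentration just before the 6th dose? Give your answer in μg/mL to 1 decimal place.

f = (1/2)^(τ/t½) = (1/2)^(7/2) ≈ 0.0884.
C₀ = D/Vd = 1330/201 ≈ 6.617 μg/mL.
Before the 6th dose, 5 doses have been given. Superposition: Cmin = C₀·(f + f² + … + f^5).
≈ 6.617 × (0.0884 + 0.0078 + 0.0007 + 0.0001 + 0.0000) ≈ 6.617 × 0.0970 ≈ 0.642 μg/mL.

0.6 μg/mL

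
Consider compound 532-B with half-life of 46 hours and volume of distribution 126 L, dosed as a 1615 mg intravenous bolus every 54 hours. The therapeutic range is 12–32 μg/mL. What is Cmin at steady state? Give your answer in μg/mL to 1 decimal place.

Over one 54-h interval, 54/46 ≈ 1.1739 half-lives elapse, leaving f ≈ 0.4432 of each dose.
Single-dose peak C₀ = D/Vd = 1615/126 ≈ 12.817 μg/mL.
Steady-state trough Cmin,ss = C₀·f/(1−f) ≈ 12.817 × 0.4432/0.5568 ≈ 10.202 μg/mL.
Trough 10.2 μg/mL vs MEC 12 μg/mL: subtherapeutic.

10.2 μg/mL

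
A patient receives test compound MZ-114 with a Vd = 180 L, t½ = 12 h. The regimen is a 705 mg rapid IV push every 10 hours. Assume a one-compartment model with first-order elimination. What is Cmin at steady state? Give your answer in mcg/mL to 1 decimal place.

τ/t½ = 10/12 ≈ 0.83333, so fraction remaining f = (1/2)^(10/12) ≈ 0.5612.
Each bolus raises the concentration by D/Vd = 705/180 ≈ 3.917 mcg/mL.
Steady-state trough Cmin,ss = C₀·f/(1−f) ≈ 3.917 × 0.5612/0.4388 ≈ 5.010 mcg/mL.

5.0 mcg/mL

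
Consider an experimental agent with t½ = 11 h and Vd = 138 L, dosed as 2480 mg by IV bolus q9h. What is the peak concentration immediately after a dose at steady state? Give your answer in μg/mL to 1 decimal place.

k = ln2/t½ = ln2/11 ≈ 0.063013 h⁻¹; fraction remaining f = e^(−kτ) = e^(−0.063013×9) ≈ 0.5672.
Accumulation ratio R = 1/(1 − f) ≈ 1/0.4328 ≈ 2.3105.
Each bolus raises the concentration by D/Vd = 2480/138 ≈ 17.971 μg/mL.
Steady-state peak Cmax,ss = C₀·R ≈ 17.971 × 2.3105 ≈ 41.522 μg/mL.

41.5 μg/mL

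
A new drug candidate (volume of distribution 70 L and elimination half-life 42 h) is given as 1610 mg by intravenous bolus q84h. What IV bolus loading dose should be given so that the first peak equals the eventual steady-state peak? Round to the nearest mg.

2147 mg

f = (1/2)^(84/42) ≈ 0.250000; accumulation ratio R = 1/(1−f) ≈ 1.33333.
Loading dose to hit Cmax,ss on first dose: D_load = D_maint·R ≈ 1610 × 1.33333 ≈ 2146.66 mg.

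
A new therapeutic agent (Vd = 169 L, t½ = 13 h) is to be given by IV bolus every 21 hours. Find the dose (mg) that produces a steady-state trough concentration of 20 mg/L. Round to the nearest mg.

τ/t½ = 21/13 ≈ 1.6154, so f = (1/2)^(21/13) ≈ 0.326378.
Cmin,ss = (D/Vd)·f/(1−f), so D = Cmin,ss·Vd·(1−f)/f.
D = 20 × 169 × (1−f)/f ≈ 20 × 169 × 2.06393 ≈ 6976.08 mg.

6976 mg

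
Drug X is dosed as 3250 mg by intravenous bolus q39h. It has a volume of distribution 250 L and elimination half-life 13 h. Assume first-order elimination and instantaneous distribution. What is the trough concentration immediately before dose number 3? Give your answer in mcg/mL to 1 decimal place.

f = (1/2)^(τ/t½) = (1/2)^(39/13) ≈ 0.1250.
C₀ = D/Vd = 3250/250 ≈ 13.000 mcg/mL.
Before the 3rd dose, 2 doses have been given. Superposition: Cmin = C₀·(f + f²).
≈ 13.000 × (0.1250 + 0.0156) ≈ 13.000 × 0.1406 ≈ 1.828 mcg/mL.

1.8 mcg/mL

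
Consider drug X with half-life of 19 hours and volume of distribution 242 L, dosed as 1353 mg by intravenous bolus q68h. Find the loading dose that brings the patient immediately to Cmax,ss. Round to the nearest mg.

f = (1/2)^(68/19) ≈ 0.083682; accumulation ratio R = 1/(1−f) ≈ 1.09132.
Loading dose to hit Cmax,ss on first dose: D_load = D_maint·R ≈ 1353 × 1.09132 ≈ 1476.56 mg.

1477 mg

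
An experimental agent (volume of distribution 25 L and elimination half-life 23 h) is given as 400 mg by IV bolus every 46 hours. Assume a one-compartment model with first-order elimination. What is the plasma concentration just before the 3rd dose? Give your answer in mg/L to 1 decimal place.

5.0 mg/L

f = (1/2)^(τ/t½) = (1/2)^(46/23) ≈ 0.2500.
C₀ = D/Vd = 400/25 ≈ 16.000 mg/L.
Before the 3rd dose, 2 doses have been given. Superposition: Cmin = C₀·(f + f²).
≈ 16.000 × (0.2500 + 0.0625) ≈ 16.000 × 0.3125 ≈ 5.000 mg/L.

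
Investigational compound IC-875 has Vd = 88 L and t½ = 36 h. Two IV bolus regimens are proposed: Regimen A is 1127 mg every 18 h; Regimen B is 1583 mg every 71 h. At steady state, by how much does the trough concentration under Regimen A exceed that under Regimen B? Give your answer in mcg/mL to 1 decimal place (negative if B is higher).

Regimen A: f = (1/2)^(18/36) ≈ 0.7071; Cmin,ss = (1127/88)·f/(1−f) ≈ 30.917 mcg/mL.
Regimen B: f = (1/2)^(71/36) ≈ 0.2549; Cmin,ss = (1583/88)·f/(1−f) ≈ 6.154 mcg/mL.
Difference ≈ 30.917 − 6.154 ≈ 24.763 mcg/mL.

24.8 mcg/mL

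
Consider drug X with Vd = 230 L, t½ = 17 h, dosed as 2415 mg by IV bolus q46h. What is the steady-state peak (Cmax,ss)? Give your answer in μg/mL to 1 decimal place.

k = ln2/t½ = ln2/17 ≈ 0.040773 h⁻¹; fraction remaining f = e^(−kτ) = e^(−0.040773×46) ≈ 0.1533.
Accumulation ratio R = 1/(1 − f) ≈ 1/0.8467 ≈ 1.1811.
Single-dose peak C₀ = D/Vd = 2415/230 ≈ 10.500 μg/mL.
Cmax,ss = C₀/(1 − f) ≈ 10.500/0.8467 ≈ 12.401 μg/mL.

12.4 μg/mL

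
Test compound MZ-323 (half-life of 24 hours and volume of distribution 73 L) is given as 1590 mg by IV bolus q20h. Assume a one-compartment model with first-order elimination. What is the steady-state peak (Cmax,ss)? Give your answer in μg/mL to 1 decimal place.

49.6 μg/mL

Over one 20-h interval, 20/24 ≈ 0.83333 half-lives elapse, leaving f ≈ 0.5612 of each dose.
At steady state, accumulation factor R = 1/(1 − e^(−kτ)) ≈ 2.2789.
Single-dose peak C₀ = D/Vd = 1590/73 ≈ 21.781 μg/mL.
Steady-state peak Cmax,ss = C₀·R ≈ 21.781 × 2.2789 ≈ 49.637 μg/mL.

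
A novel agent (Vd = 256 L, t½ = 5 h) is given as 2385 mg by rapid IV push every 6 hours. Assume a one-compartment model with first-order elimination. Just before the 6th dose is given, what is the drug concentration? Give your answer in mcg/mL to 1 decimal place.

7.1 mcg/mL

f = (1/2)^(τ/t½) = (1/2)^(6/5) ≈ 0.4353.
C₀ = D/Vd = 2385/256 ≈ 9.316 mcg/mL.
Before the 6th dose, 5 doses have been given. Superposition: Cmin = C₀·(f + f² + … + f^5).
≈ 9.316 × (0.4353 + 0.1895 + 0.0825 + 0.0359 + 0.0156) ≈ 9.316 × 0.7588 ≈ 7.069 mcg/mL.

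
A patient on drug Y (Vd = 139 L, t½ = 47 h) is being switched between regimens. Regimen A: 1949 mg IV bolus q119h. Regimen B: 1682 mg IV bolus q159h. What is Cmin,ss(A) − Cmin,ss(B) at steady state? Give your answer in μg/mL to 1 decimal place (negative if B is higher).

1.6 μg/mL

Regimen A: f = (1/2)^(119/47) ≈ 0.1729; Cmin,ss = (1949/139)·f/(1−f) ≈ 2.931 μg/mL.
Regimen B: f = (1/2)^(159/47) ≈ 0.0959; Cmin,ss = (1682/139)·f/(1−f) ≈ 1.284 μg/mL.
Difference ≈ 2.931 − 1.284 ≈ 1.647 μg/mL.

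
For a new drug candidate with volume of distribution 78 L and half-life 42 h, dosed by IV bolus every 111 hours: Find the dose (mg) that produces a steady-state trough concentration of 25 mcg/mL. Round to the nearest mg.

10229 mg

τ/t½ = 111/42 ≈ 2.6429, so f = (1/2)^(111/42) ≈ 0.160111.
Cmin,ss = (D/Vd)·f/(1−f), so D = Cmin,ss·Vd·(1−f)/f.
D = 25 × 78 × (1−f)/f ≈ 25 × 78 × 5.24567 ≈ 10229.06 mg.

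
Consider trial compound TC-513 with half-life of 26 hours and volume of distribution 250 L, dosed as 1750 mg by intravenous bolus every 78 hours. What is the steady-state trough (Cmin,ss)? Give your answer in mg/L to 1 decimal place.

τ = 78 h = 3 half-lives, so f = (1/2)^3 = 0.125.
At steady state, R = 1/(1 − 0.125) = 8/7.
Single-dose peak C₀ = D/Vd = 1750/250 = 7 mg/L.
Steady-state peak Cmax,ss = C₀·R = 7 × 8/7 ≈ 8.000 mg/L.
Steady-state trough Cmin,ss = Cmax,ss·f ≈ 8.000 × 0.125 ≈ 1.000 mg/L.

1.0 mg/L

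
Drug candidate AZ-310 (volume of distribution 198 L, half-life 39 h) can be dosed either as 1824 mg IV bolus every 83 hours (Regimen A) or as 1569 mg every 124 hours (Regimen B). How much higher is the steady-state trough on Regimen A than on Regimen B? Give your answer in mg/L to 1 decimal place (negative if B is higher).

1.7 mg/L

Regimen A: f = (1/2)^(83/39) ≈ 0.2287; Cmin,ss = (1824/198)·f/(1−f) ≈ 2.732 mg/L.
Regimen B: f = (1/2)^(124/39) ≈ 0.1104; Cmin,ss = (1569/198)·f/(1−f) ≈ 0.983 mg/L.
Difference ≈ 2.732 − 0.983 ≈ 1.749 mg/L.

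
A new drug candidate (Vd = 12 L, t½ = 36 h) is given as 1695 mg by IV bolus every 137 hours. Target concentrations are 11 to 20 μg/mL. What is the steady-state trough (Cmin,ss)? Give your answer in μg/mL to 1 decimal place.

10.9 μg/mL

k = ln2/t½ = ln2/36 ≈ 0.019254 h⁻¹; fraction remaining f = e^(−kτ) = e^(−0.019254×137) ≈ 0.0715.
Single-dose peak C₀ = D/Vd = 1695/12 ≈ 141.250 μg/mL.
Steady-state trough Cmin,ss = C₀·f/(1−f) ≈ 141.250 × 0.0715/0.9285 ≈ 10.877 μg/mL.
Trough 10.9 μg/mL vs MEC 11 μg/mL: subtherapeutic.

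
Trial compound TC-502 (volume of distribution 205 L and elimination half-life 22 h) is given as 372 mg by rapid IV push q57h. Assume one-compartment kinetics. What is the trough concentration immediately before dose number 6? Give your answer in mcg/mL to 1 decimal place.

f = (1/2)^(τ/t½) = (1/2)^(57/22) ≈ 0.1660.
C₀ = D/Vd = 372/205 ≈ 1.815 mcg/mL.
Before the 6th dose, 5 doses have been given. Superposition: Cmin = C₀·(f + f² + … + f^5).
≈ 1.815 × (0.1660 + 0.0276 + 0.0046 + 0.0008 + 0.0001) ≈ 1.815 × 0.1991 ≈ 0.361 mcg/mL.

0.4 mcg/mL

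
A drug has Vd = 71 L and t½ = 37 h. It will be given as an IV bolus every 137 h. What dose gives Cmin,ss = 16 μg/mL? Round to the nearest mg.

13655 mg

τ/t½ = 137/37 ≈ 3.7027, so f = (1/2)^(137/37) ≈ 0.076803.
Cmin,ss = (D/Vd)·f/(1−f), so D = Cmin,ss·Vd·(1−f)/f.
D = 16 × 71 × (1−f)/f ≈ 16 × 71 × 12.02032 ≈ 13655.08 mg.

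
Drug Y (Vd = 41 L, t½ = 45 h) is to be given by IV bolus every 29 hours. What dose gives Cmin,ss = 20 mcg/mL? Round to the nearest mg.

τ/t½ = 29/45 ≈ 0.64444, so f = (1/2)^(29/45) ≈ 0.639739.
Cmin,ss = (D/Vd)·f/(1−f), so D = Cmin,ss·Vd·(1−f)/f.
D = 20 × 41 × (1−f)/f ≈ 20 × 41 × 0.56314 ≈ 461.77 mg.

462 mg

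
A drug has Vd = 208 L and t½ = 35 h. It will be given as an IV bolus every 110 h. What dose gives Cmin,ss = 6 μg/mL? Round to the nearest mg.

τ/t½ = 110/35 ≈ 3.1429, so f = (1/2)^(110/35) ≈ 0.113215.
Cmin,ss = (D/Vd)·f/(1−f), so D = Cmin,ss·Vd·(1−f)/f.
D = 6 × 208 × (1−f)/f ≈ 6 × 208 × 7.83275 ≈ 9775.27 mg.

9775 mg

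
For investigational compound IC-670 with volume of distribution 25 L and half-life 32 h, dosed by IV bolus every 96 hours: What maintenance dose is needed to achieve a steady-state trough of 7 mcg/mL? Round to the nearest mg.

1225 mg

τ/t½ = 96/32 ≈ 3, so f = (1/2)^(96/32) ≈ 0.125000.
Cmin,ss = (D/Vd)·f/(1−f), so D = Cmin,ss·Vd·(1−f)/f.
D = 7 × 25 × (1−f)/f ≈ 7 × 25 × 7.00000 ≈ 1225.00 mg.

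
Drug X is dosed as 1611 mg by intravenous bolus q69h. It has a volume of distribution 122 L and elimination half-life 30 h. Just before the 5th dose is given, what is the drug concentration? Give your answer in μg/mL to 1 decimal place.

3.4 μg/mL

f = (1/2)^(τ/t½) = (1/2)^(69/30) ≈ 0.2031.
C₀ = D/Vd = 1611/122 ≈ 13.205 μg/mL.
Before the 5th dose, 4 doses have been given. Superposition: Cmin = C₀·(f + f² + … + f^4).
≈ 13.205 × (0.2031 + 0.0412 + 0.0084 + 0.0017) ≈ 13.205 × 0.2544 ≈ 3.359 μg/mL.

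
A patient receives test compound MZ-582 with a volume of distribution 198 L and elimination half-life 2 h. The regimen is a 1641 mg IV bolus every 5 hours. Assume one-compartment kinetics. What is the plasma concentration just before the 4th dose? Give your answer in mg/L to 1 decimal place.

f = (1/2)^(τ/t½) = (1/2)^(5/2) ≈ 0.1768.
C₀ = D/Vd = 1641/198 ≈ 8.288 mg/L.
Before the 4th dose, 3 doses have been given. Superposition: Cmin = C₀·(f + f² + … + f^3).
≈ 8.288 × (0.1768 + 0.0313 + 0.0055) ≈ 8.288 × 0.2136 ≈ 1.770 mg/L.

1.8 mg/L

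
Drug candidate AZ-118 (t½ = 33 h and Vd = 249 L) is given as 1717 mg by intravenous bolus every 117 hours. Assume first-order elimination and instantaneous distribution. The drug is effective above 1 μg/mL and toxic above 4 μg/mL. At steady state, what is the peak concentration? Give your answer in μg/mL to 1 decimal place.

7.5 μg/mL

τ/t½ = 117/33 ≈ 3.5455, so fraction remaining f = (1/2)^(117/33) ≈ 0.0856.
Accumulation ratio R = 1/(1 − f) ≈ 1/0.9144 ≈ 1.0936.
Each bolus raises the concentration by D/Vd = 1717/249 ≈ 6.896 μg/mL.
Steady-state peak Cmax,ss = C₀·R ≈ 6.896 × 1.0936 ≈ 7.541 μg/mL.
Peak 7.5 μg/mL vs MTC 4 μg/mL: exceeds toxic threshold.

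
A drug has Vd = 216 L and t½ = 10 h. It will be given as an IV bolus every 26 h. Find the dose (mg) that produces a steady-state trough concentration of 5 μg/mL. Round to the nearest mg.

τ/t½ = 26/10 ≈ 2.6, so f = (1/2)^(26/10) ≈ 0.164938.
Cmin,ss = (D/Vd)·f/(1−f), so D = Cmin,ss·Vd·(1−f)/f.
D = 5 × 216 × (1−f)/f ≈ 5 × 216 × 5.06288 ≈ 5467.91 mg.

5468 mg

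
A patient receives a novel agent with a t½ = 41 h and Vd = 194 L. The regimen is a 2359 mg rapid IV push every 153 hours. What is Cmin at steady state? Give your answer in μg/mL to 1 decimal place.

k = ln2/t½ = ln2/41 ≈ 0.016906 h⁻¹; fraction remaining f = e^(−kτ) = e^(−0.016906×153) ≈ 0.0753.
At steady state, accumulation factor R = 1/(1 − e^(−kτ)) ≈ 1.0814.
Single-dose peak C₀ = D/Vd = 2359/194 ≈ 12.160 μg/mL.
Steady-state peak Cmax,ss = C₀·R ≈ 12.160 × 1.0814 ≈ 13.150 μg/mL.
Steady-state trough Cmin,ss = Cmax,ss·f ≈ 13.150 × 0.0753 ≈ 0.990 μg/mL.

1.0 μg/mL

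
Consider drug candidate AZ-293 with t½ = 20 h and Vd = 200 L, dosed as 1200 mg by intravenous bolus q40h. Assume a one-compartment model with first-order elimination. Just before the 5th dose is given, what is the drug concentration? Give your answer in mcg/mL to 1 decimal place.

f = (1/2)^(τ/t½) = (1/2)^(40/20) ≈ 0.2500.
C₀ = D/Vd = 1200/200 ≈ 6.000 mcg/mL.
Before the 5th dose, 4 doses have been given. Superposition: Cmin = C₀·(f + f² + … + f^4).
≈ 6.000 × (0.2500 + 0.0625 + 0.0156 + 0.0039) ≈ 6.000 × 0.3320 ≈ 1.992 mcg/mL.

2.0 mcg/mL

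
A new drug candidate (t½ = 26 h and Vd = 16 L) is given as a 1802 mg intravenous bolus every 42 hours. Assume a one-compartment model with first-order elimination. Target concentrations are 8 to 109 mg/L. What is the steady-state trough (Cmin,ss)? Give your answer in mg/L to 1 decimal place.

54.6 mg/L

k = ln2/t½ = ln2/26 ≈ 0.026660 h⁻¹; fraction remaining f = e^(−kτ) = e^(−0.026660×42) ≈ 0.3264.
At steady state, accumulation factor R = 1/(1 − e^(−kτ)) ≈ 1.4846.
Each bolus raises the concentration by D/Vd = 1802/16 ≈ 112.625 mg/L.
Steady-state peak Cmax,ss = C₀·R ≈ 112.625 × 1.4846 ≈ 167.203 mg/L.
Steady-state trough Cmin,ss = Cmax,ss·f ≈ 167.203 × 0.3264 ≈ 54.575 mg/L.
Trough 54.6 mg/L vs MEC 8 mg/L: adequate.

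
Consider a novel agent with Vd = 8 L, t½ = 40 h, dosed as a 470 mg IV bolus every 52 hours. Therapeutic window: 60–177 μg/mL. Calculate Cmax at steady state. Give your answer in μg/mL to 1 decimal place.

98.9 μg/mL

τ/t½ = 52/40 ≈ 1.3, so fraction remaining f = (1/2)^(52/40) ≈ 0.4061.
At steady state, accumulation factor R = 1/(1 − e^(−kτ)) ≈ 1.6838.
Each bolus raises the concentration by D/Vd = 470/8 ≈ 58.750 μg/mL.
Steady-state peak Cmax,ss = C₀·R ≈ 58.750 × 1.6838 ≈ 98.923 μg/mL.
Peak 98.9 μg/mL vs MTC 177 μg/mL: below toxic threshold.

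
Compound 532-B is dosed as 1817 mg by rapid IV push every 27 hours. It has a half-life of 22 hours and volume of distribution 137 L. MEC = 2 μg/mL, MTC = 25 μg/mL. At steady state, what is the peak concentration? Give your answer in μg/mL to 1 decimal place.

Over one 27-h interval, 27/22 ≈ 1.2273 half-lives elapse, leaving f ≈ 0.4271 of each dose.
At steady state, accumulation factor R = 1/(1 − e^(−kτ)) ≈ 1.7455.
Each bolus raises the concentration by D/Vd = 1817/137 ≈ 13.263 μg/mL.
Steady-state peak Cmax,ss = C₀·R ≈ 13.263 × 1.7455 ≈ 23.151 μg/mL.
Peak 23.2 μg/mL vs MTC 25 μg/mL: below toxic threshold.

23.2 μg/mL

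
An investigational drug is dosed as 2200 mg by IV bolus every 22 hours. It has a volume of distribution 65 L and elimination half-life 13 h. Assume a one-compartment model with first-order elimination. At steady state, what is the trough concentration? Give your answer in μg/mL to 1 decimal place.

15.2 μg/mL

k = ln2/t½ = ln2/13 ≈ 0.053319 h⁻¹; fraction remaining f = e^(−kτ) = e^(−0.053319×22) ≈ 0.3094.
Single-dose peak C₀ = D/Vd = 2200/65 ≈ 33.846 μg/mL.
Steady-state trough Cmin,ss = C₀·f/(1−f) ≈ 33.846 × 0.3094/0.6906 ≈ 15.164 μg/mL.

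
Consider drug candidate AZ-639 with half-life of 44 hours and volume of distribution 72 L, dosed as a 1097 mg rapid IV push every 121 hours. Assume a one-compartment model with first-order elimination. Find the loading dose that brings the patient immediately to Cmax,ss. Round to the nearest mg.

f = (1/2)^(121/44) ≈ 0.148651; accumulation ratio R = 1/(1−f) ≈ 1.17461.
Loading dose to hit Cmax,ss on first dose: D_load = D_maint·R ≈ 1097 × 1.17461 ≈ 1288.55 mg.

1289 mg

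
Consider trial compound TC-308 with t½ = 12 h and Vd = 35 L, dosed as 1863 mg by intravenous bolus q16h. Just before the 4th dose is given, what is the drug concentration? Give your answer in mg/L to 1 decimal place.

f = (1/2)^(τ/t½) = (1/2)^(16/12) ≈ 0.3969.
C₀ = D/Vd = 1863/35 ≈ 53.229 mg/L.
Before the 4th dose, 3 doses have been given. Superposition: Cmin = C₀·(f + f² + … + f^3).
≈ 53.229 × (0.3969 + 0.1575 + 0.0625) ≈ 53.229 × 0.6169 ≈ 32.837 mg/L.

32.8 mg/L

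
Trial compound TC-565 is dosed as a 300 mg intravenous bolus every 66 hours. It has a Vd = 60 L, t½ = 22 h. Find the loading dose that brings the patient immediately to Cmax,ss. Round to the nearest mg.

343 mg

f = (1/2)^(66/22) ≈ 0.125000; accumulation ratio R = 1/(1−f) ≈ 1.14286.
Loading dose to hit Cmax,ss on first dose: D_load = D_maint·R ≈ 300 × 1.14286 ≈ 342.86 mg.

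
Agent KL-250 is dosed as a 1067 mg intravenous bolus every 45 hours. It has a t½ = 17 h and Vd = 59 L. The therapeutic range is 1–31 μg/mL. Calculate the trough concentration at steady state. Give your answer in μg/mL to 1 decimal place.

k = ln2/t½ = ln2/17 ≈ 0.040773 h⁻¹; fraction remaining f = e^(−kτ) = e^(−0.040773×45) ≈ 0.1596.
Single-dose peak C₀ = D/Vd = 1067/59 ≈ 18.085 μg/mL.
Steady-state trough Cmin,ss = C₀·f/(1−f) ≈ 18.085 × 0.1596/0.8404 ≈ 3.435 μg/mL.
Trough 3.4 μg/mL vs MEC 1 μg/mL: adequate.

3.4 μg/mL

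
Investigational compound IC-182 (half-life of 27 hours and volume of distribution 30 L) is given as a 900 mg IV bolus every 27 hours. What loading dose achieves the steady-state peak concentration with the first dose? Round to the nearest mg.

1800 mg

f = (1/2)^(27/27) ≈ 0.500000; accumulation ratio R = 1/(1−f) ≈ 2.00000.
Loading dose to hit Cmax,ss on first dose: D_load = D_maint·R ≈ 900 × 2.00000 ≈ 1800.00 mg.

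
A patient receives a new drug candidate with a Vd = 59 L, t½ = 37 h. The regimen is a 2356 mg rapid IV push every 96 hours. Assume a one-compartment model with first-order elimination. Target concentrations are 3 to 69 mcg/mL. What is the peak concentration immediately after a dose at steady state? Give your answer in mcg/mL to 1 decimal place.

Over one 96-h interval, 96/37 ≈ 2.5946 half-lives elapse, leaving f ≈ 0.1656 of each dose.
At steady state, accumulation factor R = 1/(1 − e^(−kτ)) ≈ 1.1985.
Each bolus raises the concentration by D/Vd = 2356/59 ≈ 39.932 mcg/mL.
Cmax,ss = C₀/(1 − f) ≈ 39.932/0.8344 ≈ 47.857 mcg/mL.
Peak 47.9 mcg/mL vs MTC 69 mcg/mL: below toxic threshold.

47.9 mcg/mL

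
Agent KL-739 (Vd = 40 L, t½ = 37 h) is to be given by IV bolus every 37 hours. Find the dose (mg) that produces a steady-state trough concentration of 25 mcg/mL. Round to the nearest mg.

1000 mg

τ/t½ = 37/37 ≈ 1, so f = (1/2)^(37/37) ≈ 0.500000.
Cmin,ss = (D/Vd)·f/(1−f), so D = Cmin,ss·Vd·(1−f)/f.
D = 25 × 40 × (1−f)/f ≈ 25 × 40 × 1.00000 ≈ 1000.00 mg.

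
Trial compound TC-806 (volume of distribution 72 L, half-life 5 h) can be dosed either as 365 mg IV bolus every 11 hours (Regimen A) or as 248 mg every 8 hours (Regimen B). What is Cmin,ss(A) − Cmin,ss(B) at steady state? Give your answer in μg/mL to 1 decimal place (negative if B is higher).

Regimen A: f = (1/2)^(11/5) ≈ 0.2176; Cmin,ss = (365/72)·f/(1−f) ≈ 1.410 μg/mL.
Regimen B: f = (1/2)^(8/5) ≈ 0.3299; Cmin,ss = (248/72)·f/(1−f) ≈ 1.696 μg/mL.
Difference ≈ 1.410 − 1.696 ≈ -0.286 μg/mL.

-0.3 μg/mL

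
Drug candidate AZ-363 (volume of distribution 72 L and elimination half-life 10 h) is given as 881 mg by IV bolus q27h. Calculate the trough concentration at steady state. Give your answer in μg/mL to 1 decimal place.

τ/t½ = 27/10 ≈ 2.7, so fraction remaining f = (1/2)^(27/10) ≈ 0.1539.
At steady state, accumulation factor R = 1/(1 − e^(−kτ)) ≈ 1.1819.
Single-dose peak C₀ = D/Vd = 881/72 ≈ 12.236 μg/mL.
Steady-state peak Cmax,ss = C₀·R ≈ 12.236 × 1.1819 ≈ 14.462 μg/mL.
One interval later, Cmin,ss = Cmax,ss·e^(−kτ) ≈ 14.462 × 0.1539 ≈ 2.226 μg/mL.

2.2 μg/mL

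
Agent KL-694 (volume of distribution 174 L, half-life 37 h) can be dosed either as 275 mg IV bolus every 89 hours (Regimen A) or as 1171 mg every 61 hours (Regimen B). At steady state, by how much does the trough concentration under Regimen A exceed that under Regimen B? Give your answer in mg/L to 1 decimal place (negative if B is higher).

Regimen A: f = (1/2)^(89/37) ≈ 0.1888; Cmin,ss = (275/174)·f/(1−f) ≈ 0.368 mg/L.
Regimen B: f = (1/2)^(61/37) ≈ 0.3189; Cmin,ss = (1171/174)·f/(1−f) ≈ 3.151 mg/L.
Difference ≈ 0.368 − 3.151 ≈ -2.783 mg/L.

-2.8 mg/L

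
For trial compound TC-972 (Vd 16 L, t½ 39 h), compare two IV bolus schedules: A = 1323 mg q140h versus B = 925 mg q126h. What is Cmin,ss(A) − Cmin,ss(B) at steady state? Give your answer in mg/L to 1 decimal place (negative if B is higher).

0.6 mg/L

Regimen A: f = (1/2)^(140/39) ≈ 0.0831; Cmin,ss = (1323/16)·f/(1−f) ≈ 7.494 mg/L.
Regimen B: f = (1/2)^(126/39) ≈ 0.1065; Cmin,ss = (925/16)·f/(1−f) ≈ 6.891 mg/L.
Difference ≈ 7.494 − 6.891 ≈ 0.603 mg/L.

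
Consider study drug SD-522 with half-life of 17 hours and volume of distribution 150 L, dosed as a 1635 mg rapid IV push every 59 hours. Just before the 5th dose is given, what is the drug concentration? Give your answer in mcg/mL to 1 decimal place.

1.1 mcg/mL

f = (1/2)^(τ/t½) = (1/2)^(59/17) ≈ 0.0902.
C₀ = D/Vd = 1635/150 ≈ 10.900 mcg/mL.
Before the 5th dose, 4 doses have been given. Superposition: Cmin = C₀·(f + f² + … + f^4).
≈ 10.900 × (0.0902 + 0.0081 + 0.0007 + 0.0001) ≈ 10.900 × 0.0991 ≈ 1.080 mcg/mL.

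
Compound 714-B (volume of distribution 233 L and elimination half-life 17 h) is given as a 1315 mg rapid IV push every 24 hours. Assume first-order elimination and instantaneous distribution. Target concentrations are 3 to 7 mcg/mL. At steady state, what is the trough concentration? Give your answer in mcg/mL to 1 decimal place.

Over one 24-h interval, 24/17 ≈ 1.4118 half-lives elapse, leaving f ≈ 0.3759 of each dose.
Accumulation ratio R = 1/(1 − f) ≈ 1/0.6241 ≈ 1.6023.
Each bolus raises the concentration by D/Vd = 1315/233 ≈ 5.644 mcg/mL.
Cmax,ss = C₀/(1 − f) ≈ 5.644/0.6241 ≈ 9.043 mcg/mL.
Steady-state trough Cmin,ss = Cmax,ss·f ≈ 9.043 × 0.3759 ≈ 3.399 mcg/mL.
Trough 3.4 mcg/mL vs MEC 3 mcg/mL: adequate.

3.4 mcg/mL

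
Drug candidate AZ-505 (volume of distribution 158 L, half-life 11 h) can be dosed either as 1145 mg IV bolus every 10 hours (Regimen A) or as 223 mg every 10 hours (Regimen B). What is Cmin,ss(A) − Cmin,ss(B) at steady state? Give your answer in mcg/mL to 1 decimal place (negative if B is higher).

6.6 mcg/mL

Regimen A: f = (1/2)^(10/11) ≈ 0.5325; Cmin,ss = (1145/158)·f/(1−f) ≈ 8.254 mcg/mL.
Regimen B: f = (1/2)^(10/11) ≈ 0.5325; Cmin,ss = (223/158)·f/(1−f) ≈ 1.608 mcg/mL.
Difference ≈ 8.254 − 1.608 ≈ 6.646 mcg/mL.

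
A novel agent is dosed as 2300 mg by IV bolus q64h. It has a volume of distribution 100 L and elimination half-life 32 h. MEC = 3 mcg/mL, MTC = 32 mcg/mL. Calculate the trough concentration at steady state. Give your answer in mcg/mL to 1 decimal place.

7.7 mcg/mL

τ = 64 h = 2 half-lives, so f = (1/2)^2 = 0.25.
Accumulation ratio R = 1/(1 − f) = 1/0.75 = 4/3.
Single-dose peak C₀ = D/Vd = 2300/100 = 23 mcg/mL.
Steady-state peak Cmax,ss = C₀·R = 23 × 4/3 ≈ 30.667 mcg/mL.
Steady-state trough Cmin,ss = Cmax,ss·f ≈ 30.667 × 0.25 ≈ 7.667 mcg/mL.
Trough 7.7 mcg/mL vs MEC 3 mcg/mL: adequate.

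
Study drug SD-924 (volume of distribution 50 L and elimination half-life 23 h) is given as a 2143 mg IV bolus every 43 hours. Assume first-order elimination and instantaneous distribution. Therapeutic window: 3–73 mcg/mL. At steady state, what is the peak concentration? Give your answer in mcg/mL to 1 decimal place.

59.0 mcg/mL

τ/t½ = 43/23 ≈ 1.8696, so fraction remaining f = (1/2)^(43/23) ≈ 0.2737.
Accumulation ratio R = 1/(1 − f) ≈ 1/0.7263 ≈ 1.3768.
Single-dose peak C₀ = D/Vd = 2143/50 ≈ 42.860 mcg/mL.
Cmax,ss = C₀/(1 − f) ≈ 42.860/0.7263 ≈ 59.011 mcg/mL.
Peak 59.0 mcg/mL vs MTC 73 mcg/mL: below toxic threshold.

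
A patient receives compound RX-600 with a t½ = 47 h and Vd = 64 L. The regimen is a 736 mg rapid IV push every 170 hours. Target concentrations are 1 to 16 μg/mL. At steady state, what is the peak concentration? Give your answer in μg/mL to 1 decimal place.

12.5 μg/mL

Over one 170-h interval, 170/47 ≈ 3.617 half-lives elapse, leaving f ≈ 0.0815 of each dose.
Accumulation ratio R = 1/(1 − f) ≈ 1/0.9185 ≈ 1.0887.
Single-dose peak C₀ = D/Vd = 736/64 ≈ 11.500 μg/mL.
Steady-state peak Cmax,ss = C₀·R ≈ 11.500 × 1.0887 ≈ 12.520 μg/mL.
Peak 12.5 μg/mL vs MTC 16 μg/mL: below toxic threshold.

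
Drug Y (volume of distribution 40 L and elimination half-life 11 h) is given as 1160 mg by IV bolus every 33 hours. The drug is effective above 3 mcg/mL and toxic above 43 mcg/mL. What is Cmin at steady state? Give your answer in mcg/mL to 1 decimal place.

4.1 mcg/mL

τ = 33 h = 3 half-lives, so f = (1/2)^3 = 0.125.
Accumulation ratio R = 1/(1 − f) = 1/0.875 = 8/7.
Single-dose peak C₀ = D/Vd = 1160/40 = 29 mcg/mL.
Steady-state peak Cmax,ss = C₀·R = 29 × 8/7 ≈ 33.143 mcg/mL.
Steady-state trough Cmin,ss = Cmax,ss·f ≈ 33.143 × 0.125 ≈ 4.143 mcg/mL.
Trough 4.1 mcg/mL vs MEC 3 mcg/mL: adequate.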